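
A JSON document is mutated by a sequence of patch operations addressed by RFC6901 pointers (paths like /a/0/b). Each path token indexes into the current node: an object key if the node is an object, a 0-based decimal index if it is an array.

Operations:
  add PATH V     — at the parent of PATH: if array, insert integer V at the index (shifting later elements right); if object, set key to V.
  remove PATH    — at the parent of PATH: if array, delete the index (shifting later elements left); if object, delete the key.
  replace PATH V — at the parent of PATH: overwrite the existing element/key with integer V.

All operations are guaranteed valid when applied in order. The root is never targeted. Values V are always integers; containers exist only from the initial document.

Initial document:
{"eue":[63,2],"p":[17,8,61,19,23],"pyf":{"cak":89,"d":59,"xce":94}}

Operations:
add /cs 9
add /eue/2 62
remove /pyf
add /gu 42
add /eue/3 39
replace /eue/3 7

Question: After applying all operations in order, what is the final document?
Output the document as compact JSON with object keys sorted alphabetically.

After op 1 (add /cs 9): {"cs":9,"eue":[63,2],"p":[17,8,61,19,23],"pyf":{"cak":89,"d":59,"xce":94}}
After op 2 (add /eue/2 62): {"cs":9,"eue":[63,2,62],"p":[17,8,61,19,23],"pyf":{"cak":89,"d":59,"xce":94}}
After op 3 (remove /pyf): {"cs":9,"eue":[63,2,62],"p":[17,8,61,19,23]}
After op 4 (add /gu 42): {"cs":9,"eue":[63,2,62],"gu":42,"p":[17,8,61,19,23]}
After op 5 (add /eue/3 39): {"cs":9,"eue":[63,2,62,39],"gu":42,"p":[17,8,61,19,23]}
After op 6 (replace /eue/3 7): {"cs":9,"eue":[63,2,62,7],"gu":42,"p":[17,8,61,19,23]}

Answer: {"cs":9,"eue":[63,2,62,7],"gu":42,"p":[17,8,61,19,23]}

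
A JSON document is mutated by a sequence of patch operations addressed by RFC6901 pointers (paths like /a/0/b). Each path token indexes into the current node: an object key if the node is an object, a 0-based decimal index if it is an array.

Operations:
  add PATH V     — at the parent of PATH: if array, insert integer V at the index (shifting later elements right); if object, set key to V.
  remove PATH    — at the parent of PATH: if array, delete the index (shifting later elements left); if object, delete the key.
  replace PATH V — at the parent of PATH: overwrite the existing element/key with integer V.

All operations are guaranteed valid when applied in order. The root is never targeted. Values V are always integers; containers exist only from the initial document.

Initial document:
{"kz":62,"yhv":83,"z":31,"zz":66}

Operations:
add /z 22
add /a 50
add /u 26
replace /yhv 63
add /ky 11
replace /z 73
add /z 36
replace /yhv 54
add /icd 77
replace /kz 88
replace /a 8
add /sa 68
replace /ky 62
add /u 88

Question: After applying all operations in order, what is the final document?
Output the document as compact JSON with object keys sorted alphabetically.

Answer: {"a":8,"icd":77,"ky":62,"kz":88,"sa":68,"u":88,"yhv":54,"z":36,"zz":66}

Derivation:
After op 1 (add /z 22): {"kz":62,"yhv":83,"z":22,"zz":66}
After op 2 (add /a 50): {"a":50,"kz":62,"yhv":83,"z":22,"zz":66}
After op 3 (add /u 26): {"a":50,"kz":62,"u":26,"yhv":83,"z":22,"zz":66}
After op 4 (replace /yhv 63): {"a":50,"kz":62,"u":26,"yhv":63,"z":22,"zz":66}
After op 5 (add /ky 11): {"a":50,"ky":11,"kz":62,"u":26,"yhv":63,"z":22,"zz":66}
After op 6 (replace /z 73): {"a":50,"ky":11,"kz":62,"u":26,"yhv":63,"z":73,"zz":66}
After op 7 (add /z 36): {"a":50,"ky":11,"kz":62,"u":26,"yhv":63,"z":36,"zz":66}
After op 8 (replace /yhv 54): {"a":50,"ky":11,"kz":62,"u":26,"yhv":54,"z":36,"zz":66}
After op 9 (add /icd 77): {"a":50,"icd":77,"ky":11,"kz":62,"u":26,"yhv":54,"z":36,"zz":66}
After op 10 (replace /kz 88): {"a":50,"icd":77,"ky":11,"kz":88,"u":26,"yhv":54,"z":36,"zz":66}
After op 11 (replace /a 8): {"a":8,"icd":77,"ky":11,"kz":88,"u":26,"yhv":54,"z":36,"zz":66}
After op 12 (add /sa 68): {"a":8,"icd":77,"ky":11,"kz":88,"sa":68,"u":26,"yhv":54,"z":36,"zz":66}
After op 13 (replace /ky 62): {"a":8,"icd":77,"ky":62,"kz":88,"sa":68,"u":26,"yhv":54,"z":36,"zz":66}
After op 14 (add /u 88): {"a":8,"icd":77,"ky":62,"kz":88,"sa":68,"u":88,"yhv":54,"z":36,"zz":66}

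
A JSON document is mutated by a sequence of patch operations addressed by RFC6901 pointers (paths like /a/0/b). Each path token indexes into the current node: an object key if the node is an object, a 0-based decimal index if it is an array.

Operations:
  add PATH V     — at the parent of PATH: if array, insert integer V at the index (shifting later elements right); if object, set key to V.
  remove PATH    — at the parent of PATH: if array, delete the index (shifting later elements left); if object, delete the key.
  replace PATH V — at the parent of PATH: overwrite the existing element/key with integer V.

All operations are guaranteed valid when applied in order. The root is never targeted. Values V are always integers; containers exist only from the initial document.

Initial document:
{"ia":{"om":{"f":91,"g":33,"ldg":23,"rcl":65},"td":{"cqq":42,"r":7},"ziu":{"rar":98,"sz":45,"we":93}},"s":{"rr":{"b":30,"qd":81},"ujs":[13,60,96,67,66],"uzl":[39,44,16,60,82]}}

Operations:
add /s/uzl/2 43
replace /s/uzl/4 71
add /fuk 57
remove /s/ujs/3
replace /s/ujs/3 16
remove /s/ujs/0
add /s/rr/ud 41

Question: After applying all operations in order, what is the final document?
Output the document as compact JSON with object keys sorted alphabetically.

After op 1 (add /s/uzl/2 43): {"ia":{"om":{"f":91,"g":33,"ldg":23,"rcl":65},"td":{"cqq":42,"r":7},"ziu":{"rar":98,"sz":45,"we":93}},"s":{"rr":{"b":30,"qd":81},"ujs":[13,60,96,67,66],"uzl":[39,44,43,16,60,82]}}
After op 2 (replace /s/uzl/4 71): {"ia":{"om":{"f":91,"g":33,"ldg":23,"rcl":65},"td":{"cqq":42,"r":7},"ziu":{"rar":98,"sz":45,"we":93}},"s":{"rr":{"b":30,"qd":81},"ujs":[13,60,96,67,66],"uzl":[39,44,43,16,71,82]}}
After op 3 (add /fuk 57): {"fuk":57,"ia":{"om":{"f":91,"g":33,"ldg":23,"rcl":65},"td":{"cqq":42,"r":7},"ziu":{"rar":98,"sz":45,"we":93}},"s":{"rr":{"b":30,"qd":81},"ujs":[13,60,96,67,66],"uzl":[39,44,43,16,71,82]}}
After op 4 (remove /s/ujs/3): {"fuk":57,"ia":{"om":{"f":91,"g":33,"ldg":23,"rcl":65},"td":{"cqq":42,"r":7},"ziu":{"rar":98,"sz":45,"we":93}},"s":{"rr":{"b":30,"qd":81},"ujs":[13,60,96,66],"uzl":[39,44,43,16,71,82]}}
After op 5 (replace /s/ujs/3 16): {"fuk":57,"ia":{"om":{"f":91,"g":33,"ldg":23,"rcl":65},"td":{"cqq":42,"r":7},"ziu":{"rar":98,"sz":45,"we":93}},"s":{"rr":{"b":30,"qd":81},"ujs":[13,60,96,16],"uzl":[39,44,43,16,71,82]}}
After op 6 (remove /s/ujs/0): {"fuk":57,"ia":{"om":{"f":91,"g":33,"ldg":23,"rcl":65},"td":{"cqq":42,"r":7},"ziu":{"rar":98,"sz":45,"we":93}},"s":{"rr":{"b":30,"qd":81},"ujs":[60,96,16],"uzl":[39,44,43,16,71,82]}}
After op 7 (add /s/rr/ud 41): {"fuk":57,"ia":{"om":{"f":91,"g":33,"ldg":23,"rcl":65},"td":{"cqq":42,"r":7},"ziu":{"rar":98,"sz":45,"we":93}},"s":{"rr":{"b":30,"qd":81,"ud":41},"ujs":[60,96,16],"uzl":[39,44,43,16,71,82]}}

Answer: {"fuk":57,"ia":{"om":{"f":91,"g":33,"ldg":23,"rcl":65},"td":{"cqq":42,"r":7},"ziu":{"rar":98,"sz":45,"we":93}},"s":{"rr":{"b":30,"qd":81,"ud":41},"ujs":[60,96,16],"uzl":[39,44,43,16,71,82]}}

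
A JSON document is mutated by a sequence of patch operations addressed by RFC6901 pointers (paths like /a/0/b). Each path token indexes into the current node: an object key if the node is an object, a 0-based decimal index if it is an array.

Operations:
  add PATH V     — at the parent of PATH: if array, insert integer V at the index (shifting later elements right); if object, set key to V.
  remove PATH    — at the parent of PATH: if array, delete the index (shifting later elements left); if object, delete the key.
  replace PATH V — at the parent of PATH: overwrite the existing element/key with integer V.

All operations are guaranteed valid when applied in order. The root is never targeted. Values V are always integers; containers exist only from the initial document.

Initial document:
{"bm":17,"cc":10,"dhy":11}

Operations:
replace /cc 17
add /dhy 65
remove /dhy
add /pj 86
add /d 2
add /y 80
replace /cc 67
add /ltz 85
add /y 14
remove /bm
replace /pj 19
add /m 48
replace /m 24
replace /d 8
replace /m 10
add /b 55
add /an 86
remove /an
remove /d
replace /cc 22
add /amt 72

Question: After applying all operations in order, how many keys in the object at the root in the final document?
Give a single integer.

Answer: 7

Derivation:
After op 1 (replace /cc 17): {"bm":17,"cc":17,"dhy":11}
After op 2 (add /dhy 65): {"bm":17,"cc":17,"dhy":65}
After op 3 (remove /dhy): {"bm":17,"cc":17}
After op 4 (add /pj 86): {"bm":17,"cc":17,"pj":86}
After op 5 (add /d 2): {"bm":17,"cc":17,"d":2,"pj":86}
After op 6 (add /y 80): {"bm":17,"cc":17,"d":2,"pj":86,"y":80}
After op 7 (replace /cc 67): {"bm":17,"cc":67,"d":2,"pj":86,"y":80}
After op 8 (add /ltz 85): {"bm":17,"cc":67,"d":2,"ltz":85,"pj":86,"y":80}
After op 9 (add /y 14): {"bm":17,"cc":67,"d":2,"ltz":85,"pj":86,"y":14}
After op 10 (remove /bm): {"cc":67,"d":2,"ltz":85,"pj":86,"y":14}
After op 11 (replace /pj 19): {"cc":67,"d":2,"ltz":85,"pj":19,"y":14}
After op 12 (add /m 48): {"cc":67,"d":2,"ltz":85,"m":48,"pj":19,"y":14}
After op 13 (replace /m 24): {"cc":67,"d":2,"ltz":85,"m":24,"pj":19,"y":14}
After op 14 (replace /d 8): {"cc":67,"d":8,"ltz":85,"m":24,"pj":19,"y":14}
After op 15 (replace /m 10): {"cc":67,"d":8,"ltz":85,"m":10,"pj":19,"y":14}
After op 16 (add /b 55): {"b":55,"cc":67,"d":8,"ltz":85,"m":10,"pj":19,"y":14}
After op 17 (add /an 86): {"an":86,"b":55,"cc":67,"d":8,"ltz":85,"m":10,"pj":19,"y":14}
After op 18 (remove /an): {"b":55,"cc":67,"d":8,"ltz":85,"m":10,"pj":19,"y":14}
After op 19 (remove /d): {"b":55,"cc":67,"ltz":85,"m":10,"pj":19,"y":14}
After op 20 (replace /cc 22): {"b":55,"cc":22,"ltz":85,"m":10,"pj":19,"y":14}
After op 21 (add /amt 72): {"amt":72,"b":55,"cc":22,"ltz":85,"m":10,"pj":19,"y":14}
Size at the root: 7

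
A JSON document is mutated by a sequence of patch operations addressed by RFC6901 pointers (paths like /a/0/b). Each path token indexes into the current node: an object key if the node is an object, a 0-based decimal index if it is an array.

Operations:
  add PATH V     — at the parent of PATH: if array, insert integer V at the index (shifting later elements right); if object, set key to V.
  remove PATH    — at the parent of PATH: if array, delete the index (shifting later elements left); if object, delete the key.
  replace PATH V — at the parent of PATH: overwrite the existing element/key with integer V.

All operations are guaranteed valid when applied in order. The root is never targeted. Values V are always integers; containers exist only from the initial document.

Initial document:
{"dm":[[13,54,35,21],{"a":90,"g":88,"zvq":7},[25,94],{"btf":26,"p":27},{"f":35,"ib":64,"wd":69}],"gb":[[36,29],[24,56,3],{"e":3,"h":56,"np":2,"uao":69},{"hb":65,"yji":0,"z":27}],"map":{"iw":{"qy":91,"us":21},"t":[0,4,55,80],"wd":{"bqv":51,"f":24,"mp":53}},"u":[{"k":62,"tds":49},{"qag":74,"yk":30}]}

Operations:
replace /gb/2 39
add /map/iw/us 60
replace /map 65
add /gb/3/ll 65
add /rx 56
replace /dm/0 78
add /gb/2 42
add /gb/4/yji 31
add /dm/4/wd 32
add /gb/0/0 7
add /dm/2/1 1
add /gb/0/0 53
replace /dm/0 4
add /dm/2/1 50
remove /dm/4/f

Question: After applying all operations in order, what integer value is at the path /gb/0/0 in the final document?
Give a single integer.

After op 1 (replace /gb/2 39): {"dm":[[13,54,35,21],{"a":90,"g":88,"zvq":7},[25,94],{"btf":26,"p":27},{"f":35,"ib":64,"wd":69}],"gb":[[36,29],[24,56,3],39,{"hb":65,"yji":0,"z":27}],"map":{"iw":{"qy":91,"us":21},"t":[0,4,55,80],"wd":{"bqv":51,"f":24,"mp":53}},"u":[{"k":62,"tds":49},{"qag":74,"yk":30}]}
After op 2 (add /map/iw/us 60): {"dm":[[13,54,35,21],{"a":90,"g":88,"zvq":7},[25,94],{"btf":26,"p":27},{"f":35,"ib":64,"wd":69}],"gb":[[36,29],[24,56,3],39,{"hb":65,"yji":0,"z":27}],"map":{"iw":{"qy":91,"us":60},"t":[0,4,55,80],"wd":{"bqv":51,"f":24,"mp":53}},"u":[{"k":62,"tds":49},{"qag":74,"yk":30}]}
After op 3 (replace /map 65): {"dm":[[13,54,35,21],{"a":90,"g":88,"zvq":7},[25,94],{"btf":26,"p":27},{"f":35,"ib":64,"wd":69}],"gb":[[36,29],[24,56,3],39,{"hb":65,"yji":0,"z":27}],"map":65,"u":[{"k":62,"tds":49},{"qag":74,"yk":30}]}
After op 4 (add /gb/3/ll 65): {"dm":[[13,54,35,21],{"a":90,"g":88,"zvq":7},[25,94],{"btf":26,"p":27},{"f":35,"ib":64,"wd":69}],"gb":[[36,29],[24,56,3],39,{"hb":65,"ll":65,"yji":0,"z":27}],"map":65,"u":[{"k":62,"tds":49},{"qag":74,"yk":30}]}
After op 5 (add /rx 56): {"dm":[[13,54,35,21],{"a":90,"g":88,"zvq":7},[25,94],{"btf":26,"p":27},{"f":35,"ib":64,"wd":69}],"gb":[[36,29],[24,56,3],39,{"hb":65,"ll":65,"yji":0,"z":27}],"map":65,"rx":56,"u":[{"k":62,"tds":49},{"qag":74,"yk":30}]}
After op 6 (replace /dm/0 78): {"dm":[78,{"a":90,"g":88,"zvq":7},[25,94],{"btf":26,"p":27},{"f":35,"ib":64,"wd":69}],"gb":[[36,29],[24,56,3],39,{"hb":65,"ll":65,"yji":0,"z":27}],"map":65,"rx":56,"u":[{"k":62,"tds":49},{"qag":74,"yk":30}]}
After op 7 (add /gb/2 42): {"dm":[78,{"a":90,"g":88,"zvq":7},[25,94],{"btf":26,"p":27},{"f":35,"ib":64,"wd":69}],"gb":[[36,29],[24,56,3],42,39,{"hb":65,"ll":65,"yji":0,"z":27}],"map":65,"rx":56,"u":[{"k":62,"tds":49},{"qag":74,"yk":30}]}
After op 8 (add /gb/4/yji 31): {"dm":[78,{"a":90,"g":88,"zvq":7},[25,94],{"btf":26,"p":27},{"f":35,"ib":64,"wd":69}],"gb":[[36,29],[24,56,3],42,39,{"hb":65,"ll":65,"yji":31,"z":27}],"map":65,"rx":56,"u":[{"k":62,"tds":49},{"qag":74,"yk":30}]}
After op 9 (add /dm/4/wd 32): {"dm":[78,{"a":90,"g":88,"zvq":7},[25,94],{"btf":26,"p":27},{"f":35,"ib":64,"wd":32}],"gb":[[36,29],[24,56,3],42,39,{"hb":65,"ll":65,"yji":31,"z":27}],"map":65,"rx":56,"u":[{"k":62,"tds":49},{"qag":74,"yk":30}]}
After op 10 (add /gb/0/0 7): {"dm":[78,{"a":90,"g":88,"zvq":7},[25,94],{"btf":26,"p":27},{"f":35,"ib":64,"wd":32}],"gb":[[7,36,29],[24,56,3],42,39,{"hb":65,"ll":65,"yji":31,"z":27}],"map":65,"rx":56,"u":[{"k":62,"tds":49},{"qag":74,"yk":30}]}
After op 11 (add /dm/2/1 1): {"dm":[78,{"a":90,"g":88,"zvq":7},[25,1,94],{"btf":26,"p":27},{"f":35,"ib":64,"wd":32}],"gb":[[7,36,29],[24,56,3],42,39,{"hb":65,"ll":65,"yji":31,"z":27}],"map":65,"rx":56,"u":[{"k":62,"tds":49},{"qag":74,"yk":30}]}
After op 12 (add /gb/0/0 53): {"dm":[78,{"a":90,"g":88,"zvq":7},[25,1,94],{"btf":26,"p":27},{"f":35,"ib":64,"wd":32}],"gb":[[53,7,36,29],[24,56,3],42,39,{"hb":65,"ll":65,"yji":31,"z":27}],"map":65,"rx":56,"u":[{"k":62,"tds":49},{"qag":74,"yk":30}]}
After op 13 (replace /dm/0 4): {"dm":[4,{"a":90,"g":88,"zvq":7},[25,1,94],{"btf":26,"p":27},{"f":35,"ib":64,"wd":32}],"gb":[[53,7,36,29],[24,56,3],42,39,{"hb":65,"ll":65,"yji":31,"z":27}],"map":65,"rx":56,"u":[{"k":62,"tds":49},{"qag":74,"yk":30}]}
After op 14 (add /dm/2/1 50): {"dm":[4,{"a":90,"g":88,"zvq":7},[25,50,1,94],{"btf":26,"p":27},{"f":35,"ib":64,"wd":32}],"gb":[[53,7,36,29],[24,56,3],42,39,{"hb":65,"ll":65,"yji":31,"z":27}],"map":65,"rx":56,"u":[{"k":62,"tds":49},{"qag":74,"yk":30}]}
After op 15 (remove /dm/4/f): {"dm":[4,{"a":90,"g":88,"zvq":7},[25,50,1,94],{"btf":26,"p":27},{"ib":64,"wd":32}],"gb":[[53,7,36,29],[24,56,3],42,39,{"hb":65,"ll":65,"yji":31,"z":27}],"map":65,"rx":56,"u":[{"k":62,"tds":49},{"qag":74,"yk":30}]}
Value at /gb/0/0: 53

Answer: 53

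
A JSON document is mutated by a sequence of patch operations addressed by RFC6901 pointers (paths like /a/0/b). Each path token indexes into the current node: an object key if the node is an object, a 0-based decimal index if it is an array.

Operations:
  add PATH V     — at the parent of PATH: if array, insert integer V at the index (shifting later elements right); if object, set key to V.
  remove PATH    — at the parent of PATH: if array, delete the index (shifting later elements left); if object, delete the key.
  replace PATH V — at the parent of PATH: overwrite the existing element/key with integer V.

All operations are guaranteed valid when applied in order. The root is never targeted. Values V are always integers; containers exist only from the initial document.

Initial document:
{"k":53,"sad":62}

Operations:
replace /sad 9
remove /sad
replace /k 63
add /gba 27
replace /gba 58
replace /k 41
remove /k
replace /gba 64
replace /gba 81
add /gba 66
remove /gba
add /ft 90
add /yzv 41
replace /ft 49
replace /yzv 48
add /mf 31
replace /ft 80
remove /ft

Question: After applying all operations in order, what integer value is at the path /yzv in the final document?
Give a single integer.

Answer: 48

Derivation:
After op 1 (replace /sad 9): {"k":53,"sad":9}
After op 2 (remove /sad): {"k":53}
After op 3 (replace /k 63): {"k":63}
After op 4 (add /gba 27): {"gba":27,"k":63}
After op 5 (replace /gba 58): {"gba":58,"k":63}
After op 6 (replace /k 41): {"gba":58,"k":41}
After op 7 (remove /k): {"gba":58}
After op 8 (replace /gba 64): {"gba":64}
After op 9 (replace /gba 81): {"gba":81}
After op 10 (add /gba 66): {"gba":66}
After op 11 (remove /gba): {}
After op 12 (add /ft 90): {"ft":90}
After op 13 (add /yzv 41): {"ft":90,"yzv":41}
After op 14 (replace /ft 49): {"ft":49,"yzv":41}
After op 15 (replace /yzv 48): {"ft":49,"yzv":48}
After op 16 (add /mf 31): {"ft":49,"mf":31,"yzv":48}
After op 17 (replace /ft 80): {"ft":80,"mf":31,"yzv":48}
After op 18 (remove /ft): {"mf":31,"yzv":48}
Value at /yzv: 48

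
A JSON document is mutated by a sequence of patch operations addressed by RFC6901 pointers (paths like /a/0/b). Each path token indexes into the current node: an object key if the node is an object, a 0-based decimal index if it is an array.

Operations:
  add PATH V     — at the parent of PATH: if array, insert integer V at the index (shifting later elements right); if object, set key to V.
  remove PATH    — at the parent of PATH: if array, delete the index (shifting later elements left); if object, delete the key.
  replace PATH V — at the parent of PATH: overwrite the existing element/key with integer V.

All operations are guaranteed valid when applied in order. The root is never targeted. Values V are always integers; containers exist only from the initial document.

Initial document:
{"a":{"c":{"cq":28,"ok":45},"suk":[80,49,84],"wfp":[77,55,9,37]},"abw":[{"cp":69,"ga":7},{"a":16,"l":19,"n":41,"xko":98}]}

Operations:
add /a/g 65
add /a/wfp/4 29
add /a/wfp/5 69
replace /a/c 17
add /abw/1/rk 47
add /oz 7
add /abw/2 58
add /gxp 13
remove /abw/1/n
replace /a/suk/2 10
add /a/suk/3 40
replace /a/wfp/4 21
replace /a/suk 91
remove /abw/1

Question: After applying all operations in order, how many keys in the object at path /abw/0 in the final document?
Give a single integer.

After op 1 (add /a/g 65): {"a":{"c":{"cq":28,"ok":45},"g":65,"suk":[80,49,84],"wfp":[77,55,9,37]},"abw":[{"cp":69,"ga":7},{"a":16,"l":19,"n":41,"xko":98}]}
After op 2 (add /a/wfp/4 29): {"a":{"c":{"cq":28,"ok":45},"g":65,"suk":[80,49,84],"wfp":[77,55,9,37,29]},"abw":[{"cp":69,"ga":7},{"a":16,"l":19,"n":41,"xko":98}]}
After op 3 (add /a/wfp/5 69): {"a":{"c":{"cq":28,"ok":45},"g":65,"suk":[80,49,84],"wfp":[77,55,9,37,29,69]},"abw":[{"cp":69,"ga":7},{"a":16,"l":19,"n":41,"xko":98}]}
After op 4 (replace /a/c 17): {"a":{"c":17,"g":65,"suk":[80,49,84],"wfp":[77,55,9,37,29,69]},"abw":[{"cp":69,"ga":7},{"a":16,"l":19,"n":41,"xko":98}]}
After op 5 (add /abw/1/rk 47): {"a":{"c":17,"g":65,"suk":[80,49,84],"wfp":[77,55,9,37,29,69]},"abw":[{"cp":69,"ga":7},{"a":16,"l":19,"n":41,"rk":47,"xko":98}]}
After op 6 (add /oz 7): {"a":{"c":17,"g":65,"suk":[80,49,84],"wfp":[77,55,9,37,29,69]},"abw":[{"cp":69,"ga":7},{"a":16,"l":19,"n":41,"rk":47,"xko":98}],"oz":7}
After op 7 (add /abw/2 58): {"a":{"c":17,"g":65,"suk":[80,49,84],"wfp":[77,55,9,37,29,69]},"abw":[{"cp":69,"ga":7},{"a":16,"l":19,"n":41,"rk":47,"xko":98},58],"oz":7}
After op 8 (add /gxp 13): {"a":{"c":17,"g":65,"suk":[80,49,84],"wfp":[77,55,9,37,29,69]},"abw":[{"cp":69,"ga":7},{"a":16,"l":19,"n":41,"rk":47,"xko":98},58],"gxp":13,"oz":7}
After op 9 (remove /abw/1/n): {"a":{"c":17,"g":65,"suk":[80,49,84],"wfp":[77,55,9,37,29,69]},"abw":[{"cp":69,"ga":7},{"a":16,"l":19,"rk":47,"xko":98},58],"gxp":13,"oz":7}
After op 10 (replace /a/suk/2 10): {"a":{"c":17,"g":65,"suk":[80,49,10],"wfp":[77,55,9,37,29,69]},"abw":[{"cp":69,"ga":7},{"a":16,"l":19,"rk":47,"xko":98},58],"gxp":13,"oz":7}
After op 11 (add /a/suk/3 40): {"a":{"c":17,"g":65,"suk":[80,49,10,40],"wfp":[77,55,9,37,29,69]},"abw":[{"cp":69,"ga":7},{"a":16,"l":19,"rk":47,"xko":98},58],"gxp":13,"oz":7}
After op 12 (replace /a/wfp/4 21): {"a":{"c":17,"g":65,"suk":[80,49,10,40],"wfp":[77,55,9,37,21,69]},"abw":[{"cp":69,"ga":7},{"a":16,"l":19,"rk":47,"xko":98},58],"gxp":13,"oz":7}
After op 13 (replace /a/suk 91): {"a":{"c":17,"g":65,"suk":91,"wfp":[77,55,9,37,21,69]},"abw":[{"cp":69,"ga":7},{"a":16,"l":19,"rk":47,"xko":98},58],"gxp":13,"oz":7}
After op 14 (remove /abw/1): {"a":{"c":17,"g":65,"suk":91,"wfp":[77,55,9,37,21,69]},"abw":[{"cp":69,"ga":7},58],"gxp":13,"oz":7}
Size at path /abw/0: 2

Answer: 2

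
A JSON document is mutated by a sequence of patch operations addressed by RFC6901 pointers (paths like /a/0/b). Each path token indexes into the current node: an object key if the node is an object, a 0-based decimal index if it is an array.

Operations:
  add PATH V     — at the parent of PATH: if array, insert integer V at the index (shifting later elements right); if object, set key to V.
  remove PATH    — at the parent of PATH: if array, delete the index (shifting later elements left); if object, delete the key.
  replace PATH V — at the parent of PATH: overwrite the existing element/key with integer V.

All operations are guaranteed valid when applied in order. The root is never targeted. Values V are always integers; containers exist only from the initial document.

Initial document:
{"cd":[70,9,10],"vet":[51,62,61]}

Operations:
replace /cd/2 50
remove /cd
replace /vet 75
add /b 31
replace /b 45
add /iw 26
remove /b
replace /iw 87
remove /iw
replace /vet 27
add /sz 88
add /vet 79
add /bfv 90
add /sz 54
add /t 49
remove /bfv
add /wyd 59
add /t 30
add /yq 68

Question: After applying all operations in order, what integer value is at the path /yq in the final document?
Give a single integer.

Answer: 68

Derivation:
After op 1 (replace /cd/2 50): {"cd":[70,9,50],"vet":[51,62,61]}
After op 2 (remove /cd): {"vet":[51,62,61]}
After op 3 (replace /vet 75): {"vet":75}
After op 4 (add /b 31): {"b":31,"vet":75}
After op 5 (replace /b 45): {"b":45,"vet":75}
After op 6 (add /iw 26): {"b":45,"iw":26,"vet":75}
After op 7 (remove /b): {"iw":26,"vet":75}
After op 8 (replace /iw 87): {"iw":87,"vet":75}
After op 9 (remove /iw): {"vet":75}
After op 10 (replace /vet 27): {"vet":27}
After op 11 (add /sz 88): {"sz":88,"vet":27}
After op 12 (add /vet 79): {"sz":88,"vet":79}
After op 13 (add /bfv 90): {"bfv":90,"sz":88,"vet":79}
After op 14 (add /sz 54): {"bfv":90,"sz":54,"vet":79}
After op 15 (add /t 49): {"bfv":90,"sz":54,"t":49,"vet":79}
After op 16 (remove /bfv): {"sz":54,"t":49,"vet":79}
After op 17 (add /wyd 59): {"sz":54,"t":49,"vet":79,"wyd":59}
After op 18 (add /t 30): {"sz":54,"t":30,"vet":79,"wyd":59}
After op 19 (add /yq 68): {"sz":54,"t":30,"vet":79,"wyd":59,"yq":68}
Value at /yq: 68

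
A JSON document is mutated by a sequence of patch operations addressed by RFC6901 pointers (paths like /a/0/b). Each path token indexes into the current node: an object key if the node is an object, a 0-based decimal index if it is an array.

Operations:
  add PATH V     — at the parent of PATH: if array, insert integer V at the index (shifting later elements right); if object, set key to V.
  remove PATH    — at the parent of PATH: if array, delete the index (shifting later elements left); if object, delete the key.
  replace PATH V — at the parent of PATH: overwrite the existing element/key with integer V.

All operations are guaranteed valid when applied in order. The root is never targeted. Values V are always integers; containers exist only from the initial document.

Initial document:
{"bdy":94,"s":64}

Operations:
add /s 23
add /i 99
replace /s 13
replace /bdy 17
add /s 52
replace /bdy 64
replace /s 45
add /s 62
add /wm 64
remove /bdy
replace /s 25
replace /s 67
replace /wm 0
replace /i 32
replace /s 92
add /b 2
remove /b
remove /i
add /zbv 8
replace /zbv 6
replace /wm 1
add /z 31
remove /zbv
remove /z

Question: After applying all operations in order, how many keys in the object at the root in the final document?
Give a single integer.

Answer: 2

Derivation:
After op 1 (add /s 23): {"bdy":94,"s":23}
After op 2 (add /i 99): {"bdy":94,"i":99,"s":23}
After op 3 (replace /s 13): {"bdy":94,"i":99,"s":13}
After op 4 (replace /bdy 17): {"bdy":17,"i":99,"s":13}
After op 5 (add /s 52): {"bdy":17,"i":99,"s":52}
After op 6 (replace /bdy 64): {"bdy":64,"i":99,"s":52}
After op 7 (replace /s 45): {"bdy":64,"i":99,"s":45}
After op 8 (add /s 62): {"bdy":64,"i":99,"s":62}
After op 9 (add /wm 64): {"bdy":64,"i":99,"s":62,"wm":64}
After op 10 (remove /bdy): {"i":99,"s":62,"wm":64}
After op 11 (replace /s 25): {"i":99,"s":25,"wm":64}
After op 12 (replace /s 67): {"i":99,"s":67,"wm":64}
After op 13 (replace /wm 0): {"i":99,"s":67,"wm":0}
After op 14 (replace /i 32): {"i":32,"s":67,"wm":0}
After op 15 (replace /s 92): {"i":32,"s":92,"wm":0}
After op 16 (add /b 2): {"b":2,"i":32,"s":92,"wm":0}
After op 17 (remove /b): {"i":32,"s":92,"wm":0}
After op 18 (remove /i): {"s":92,"wm":0}
After op 19 (add /zbv 8): {"s":92,"wm":0,"zbv":8}
After op 20 (replace /zbv 6): {"s":92,"wm":0,"zbv":6}
After op 21 (replace /wm 1): {"s":92,"wm":1,"zbv":6}
After op 22 (add /z 31): {"s":92,"wm":1,"z":31,"zbv":6}
After op 23 (remove /zbv): {"s":92,"wm":1,"z":31}
After op 24 (remove /z): {"s":92,"wm":1}
Size at the root: 2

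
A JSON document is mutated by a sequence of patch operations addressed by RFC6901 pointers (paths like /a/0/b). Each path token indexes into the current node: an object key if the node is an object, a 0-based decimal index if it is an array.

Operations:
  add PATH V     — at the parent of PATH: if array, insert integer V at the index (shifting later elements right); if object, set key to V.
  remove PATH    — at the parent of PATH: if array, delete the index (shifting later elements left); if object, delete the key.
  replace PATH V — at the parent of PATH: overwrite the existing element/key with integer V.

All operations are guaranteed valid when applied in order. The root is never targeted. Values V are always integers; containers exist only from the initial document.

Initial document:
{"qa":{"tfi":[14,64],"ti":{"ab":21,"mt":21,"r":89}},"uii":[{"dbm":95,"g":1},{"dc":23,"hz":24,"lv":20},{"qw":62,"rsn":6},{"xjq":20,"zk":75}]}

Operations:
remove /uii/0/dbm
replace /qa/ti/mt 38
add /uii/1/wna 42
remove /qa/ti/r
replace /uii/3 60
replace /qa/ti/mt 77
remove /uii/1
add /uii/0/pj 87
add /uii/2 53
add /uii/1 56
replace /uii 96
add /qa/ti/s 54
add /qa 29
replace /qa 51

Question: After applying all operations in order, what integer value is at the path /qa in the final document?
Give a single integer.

Answer: 51

Derivation:
After op 1 (remove /uii/0/dbm): {"qa":{"tfi":[14,64],"ti":{"ab":21,"mt":21,"r":89}},"uii":[{"g":1},{"dc":23,"hz":24,"lv":20},{"qw":62,"rsn":6},{"xjq":20,"zk":75}]}
After op 2 (replace /qa/ti/mt 38): {"qa":{"tfi":[14,64],"ti":{"ab":21,"mt":38,"r":89}},"uii":[{"g":1},{"dc":23,"hz":24,"lv":20},{"qw":62,"rsn":6},{"xjq":20,"zk":75}]}
After op 3 (add /uii/1/wna 42): {"qa":{"tfi":[14,64],"ti":{"ab":21,"mt":38,"r":89}},"uii":[{"g":1},{"dc":23,"hz":24,"lv":20,"wna":42},{"qw":62,"rsn":6},{"xjq":20,"zk":75}]}
After op 4 (remove /qa/ti/r): {"qa":{"tfi":[14,64],"ti":{"ab":21,"mt":38}},"uii":[{"g":1},{"dc":23,"hz":24,"lv":20,"wna":42},{"qw":62,"rsn":6},{"xjq":20,"zk":75}]}
After op 5 (replace /uii/3 60): {"qa":{"tfi":[14,64],"ti":{"ab":21,"mt":38}},"uii":[{"g":1},{"dc":23,"hz":24,"lv":20,"wna":42},{"qw":62,"rsn":6},60]}
After op 6 (replace /qa/ti/mt 77): {"qa":{"tfi":[14,64],"ti":{"ab":21,"mt":77}},"uii":[{"g":1},{"dc":23,"hz":24,"lv":20,"wna":42},{"qw":62,"rsn":6},60]}
After op 7 (remove /uii/1): {"qa":{"tfi":[14,64],"ti":{"ab":21,"mt":77}},"uii":[{"g":1},{"qw":62,"rsn":6},60]}
After op 8 (add /uii/0/pj 87): {"qa":{"tfi":[14,64],"ti":{"ab":21,"mt":77}},"uii":[{"g":1,"pj":87},{"qw":62,"rsn":6},60]}
After op 9 (add /uii/2 53): {"qa":{"tfi":[14,64],"ti":{"ab":21,"mt":77}},"uii":[{"g":1,"pj":87},{"qw":62,"rsn":6},53,60]}
After op 10 (add /uii/1 56): {"qa":{"tfi":[14,64],"ti":{"ab":21,"mt":77}},"uii":[{"g":1,"pj":87},56,{"qw":62,"rsn":6},53,60]}
After op 11 (replace /uii 96): {"qa":{"tfi":[14,64],"ti":{"ab":21,"mt":77}},"uii":96}
After op 12 (add /qa/ti/s 54): {"qa":{"tfi":[14,64],"ti":{"ab":21,"mt":77,"s":54}},"uii":96}
After op 13 (add /qa 29): {"qa":29,"uii":96}
After op 14 (replace /qa 51): {"qa":51,"uii":96}
Value at /qa: 51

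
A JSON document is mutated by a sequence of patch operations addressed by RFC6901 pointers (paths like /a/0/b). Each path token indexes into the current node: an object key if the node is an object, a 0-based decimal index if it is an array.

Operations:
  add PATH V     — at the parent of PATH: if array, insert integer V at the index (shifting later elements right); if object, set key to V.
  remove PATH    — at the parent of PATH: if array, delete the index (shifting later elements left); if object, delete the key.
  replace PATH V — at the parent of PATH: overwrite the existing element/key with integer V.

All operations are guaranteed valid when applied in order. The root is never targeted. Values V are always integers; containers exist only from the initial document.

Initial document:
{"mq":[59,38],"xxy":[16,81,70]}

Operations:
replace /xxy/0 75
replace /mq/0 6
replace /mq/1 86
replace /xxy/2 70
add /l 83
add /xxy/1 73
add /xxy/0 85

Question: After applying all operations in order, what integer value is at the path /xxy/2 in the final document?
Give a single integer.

Answer: 73

Derivation:
After op 1 (replace /xxy/0 75): {"mq":[59,38],"xxy":[75,81,70]}
After op 2 (replace /mq/0 6): {"mq":[6,38],"xxy":[75,81,70]}
After op 3 (replace /mq/1 86): {"mq":[6,86],"xxy":[75,81,70]}
After op 4 (replace /xxy/2 70): {"mq":[6,86],"xxy":[75,81,70]}
After op 5 (add /l 83): {"l":83,"mq":[6,86],"xxy":[75,81,70]}
After op 6 (add /xxy/1 73): {"l":83,"mq":[6,86],"xxy":[75,73,81,70]}
After op 7 (add /xxy/0 85): {"l":83,"mq":[6,86],"xxy":[85,75,73,81,70]}
Value at /xxy/2: 73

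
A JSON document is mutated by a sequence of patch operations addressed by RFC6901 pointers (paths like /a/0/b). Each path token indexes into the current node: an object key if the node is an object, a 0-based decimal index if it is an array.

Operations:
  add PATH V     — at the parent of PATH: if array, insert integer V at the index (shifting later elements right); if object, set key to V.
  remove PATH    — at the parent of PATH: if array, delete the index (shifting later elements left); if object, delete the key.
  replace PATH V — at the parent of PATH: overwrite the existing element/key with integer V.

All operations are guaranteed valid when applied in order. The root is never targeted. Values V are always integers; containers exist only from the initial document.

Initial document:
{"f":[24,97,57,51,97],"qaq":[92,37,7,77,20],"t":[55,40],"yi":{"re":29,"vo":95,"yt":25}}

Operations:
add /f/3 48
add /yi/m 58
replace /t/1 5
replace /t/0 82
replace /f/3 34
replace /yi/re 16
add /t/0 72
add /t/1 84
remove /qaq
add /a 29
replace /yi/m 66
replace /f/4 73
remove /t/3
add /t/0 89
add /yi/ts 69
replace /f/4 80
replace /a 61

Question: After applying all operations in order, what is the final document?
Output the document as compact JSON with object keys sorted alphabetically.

After op 1 (add /f/3 48): {"f":[24,97,57,48,51,97],"qaq":[92,37,7,77,20],"t":[55,40],"yi":{"re":29,"vo":95,"yt":25}}
After op 2 (add /yi/m 58): {"f":[24,97,57,48,51,97],"qaq":[92,37,7,77,20],"t":[55,40],"yi":{"m":58,"re":29,"vo":95,"yt":25}}
After op 3 (replace /t/1 5): {"f":[24,97,57,48,51,97],"qaq":[92,37,7,77,20],"t":[55,5],"yi":{"m":58,"re":29,"vo":95,"yt":25}}
After op 4 (replace /t/0 82): {"f":[24,97,57,48,51,97],"qaq":[92,37,7,77,20],"t":[82,5],"yi":{"m":58,"re":29,"vo":95,"yt":25}}
After op 5 (replace /f/3 34): {"f":[24,97,57,34,51,97],"qaq":[92,37,7,77,20],"t":[82,5],"yi":{"m":58,"re":29,"vo":95,"yt":25}}
After op 6 (replace /yi/re 16): {"f":[24,97,57,34,51,97],"qaq":[92,37,7,77,20],"t":[82,5],"yi":{"m":58,"re":16,"vo":95,"yt":25}}
After op 7 (add /t/0 72): {"f":[24,97,57,34,51,97],"qaq":[92,37,7,77,20],"t":[72,82,5],"yi":{"m":58,"re":16,"vo":95,"yt":25}}
After op 8 (add /t/1 84): {"f":[24,97,57,34,51,97],"qaq":[92,37,7,77,20],"t":[72,84,82,5],"yi":{"m":58,"re":16,"vo":95,"yt":25}}
After op 9 (remove /qaq): {"f":[24,97,57,34,51,97],"t":[72,84,82,5],"yi":{"m":58,"re":16,"vo":95,"yt":25}}
After op 10 (add /a 29): {"a":29,"f":[24,97,57,34,51,97],"t":[72,84,82,5],"yi":{"m":58,"re":16,"vo":95,"yt":25}}
After op 11 (replace /yi/m 66): {"a":29,"f":[24,97,57,34,51,97],"t":[72,84,82,5],"yi":{"m":66,"re":16,"vo":95,"yt":25}}
After op 12 (replace /f/4 73): {"a":29,"f":[24,97,57,34,73,97],"t":[72,84,82,5],"yi":{"m":66,"re":16,"vo":95,"yt":25}}
After op 13 (remove /t/3): {"a":29,"f":[24,97,57,34,73,97],"t":[72,84,82],"yi":{"m":66,"re":16,"vo":95,"yt":25}}
After op 14 (add /t/0 89): {"a":29,"f":[24,97,57,34,73,97],"t":[89,72,84,82],"yi":{"m":66,"re":16,"vo":95,"yt":25}}
After op 15 (add /yi/ts 69): {"a":29,"f":[24,97,57,34,73,97],"t":[89,72,84,82],"yi":{"m":66,"re":16,"ts":69,"vo":95,"yt":25}}
After op 16 (replace /f/4 80): {"a":29,"f":[24,97,57,34,80,97],"t":[89,72,84,82],"yi":{"m":66,"re":16,"ts":69,"vo":95,"yt":25}}
After op 17 (replace /a 61): {"a":61,"f":[24,97,57,34,80,97],"t":[89,72,84,82],"yi":{"m":66,"re":16,"ts":69,"vo":95,"yt":25}}

Answer: {"a":61,"f":[24,97,57,34,80,97],"t":[89,72,84,82],"yi":{"m":66,"re":16,"ts":69,"vo":95,"yt":25}}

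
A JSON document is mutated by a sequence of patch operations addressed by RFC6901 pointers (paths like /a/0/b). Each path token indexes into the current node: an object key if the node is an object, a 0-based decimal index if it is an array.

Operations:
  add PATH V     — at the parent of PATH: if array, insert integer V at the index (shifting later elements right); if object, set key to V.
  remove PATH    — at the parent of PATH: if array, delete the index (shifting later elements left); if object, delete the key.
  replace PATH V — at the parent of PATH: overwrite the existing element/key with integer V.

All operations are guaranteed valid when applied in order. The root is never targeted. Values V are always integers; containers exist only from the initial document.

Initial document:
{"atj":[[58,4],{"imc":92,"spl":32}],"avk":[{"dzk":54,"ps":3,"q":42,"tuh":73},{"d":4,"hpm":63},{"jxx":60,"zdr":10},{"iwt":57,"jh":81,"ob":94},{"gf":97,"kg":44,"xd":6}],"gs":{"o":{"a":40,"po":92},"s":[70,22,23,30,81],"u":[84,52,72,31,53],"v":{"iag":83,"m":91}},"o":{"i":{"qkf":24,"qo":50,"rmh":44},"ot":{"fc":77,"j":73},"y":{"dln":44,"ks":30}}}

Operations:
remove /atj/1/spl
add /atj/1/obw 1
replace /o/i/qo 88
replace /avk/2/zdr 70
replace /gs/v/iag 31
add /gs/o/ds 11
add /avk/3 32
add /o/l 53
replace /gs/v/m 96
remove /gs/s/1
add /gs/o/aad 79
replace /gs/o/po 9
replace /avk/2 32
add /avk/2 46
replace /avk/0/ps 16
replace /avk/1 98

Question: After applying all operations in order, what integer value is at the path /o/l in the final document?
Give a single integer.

Answer: 53

Derivation:
After op 1 (remove /atj/1/spl): {"atj":[[58,4],{"imc":92}],"avk":[{"dzk":54,"ps":3,"q":42,"tuh":73},{"d":4,"hpm":63},{"jxx":60,"zdr":10},{"iwt":57,"jh":81,"ob":94},{"gf":97,"kg":44,"xd":6}],"gs":{"o":{"a":40,"po":92},"s":[70,22,23,30,81],"u":[84,52,72,31,53],"v":{"iag":83,"m":91}},"o":{"i":{"qkf":24,"qo":50,"rmh":44},"ot":{"fc":77,"j":73},"y":{"dln":44,"ks":30}}}
After op 2 (add /atj/1/obw 1): {"atj":[[58,4],{"imc":92,"obw":1}],"avk":[{"dzk":54,"ps":3,"q":42,"tuh":73},{"d":4,"hpm":63},{"jxx":60,"zdr":10},{"iwt":57,"jh":81,"ob":94},{"gf":97,"kg":44,"xd":6}],"gs":{"o":{"a":40,"po":92},"s":[70,22,23,30,81],"u":[84,52,72,31,53],"v":{"iag":83,"m":91}},"o":{"i":{"qkf":24,"qo":50,"rmh":44},"ot":{"fc":77,"j":73},"y":{"dln":44,"ks":30}}}
After op 3 (replace /o/i/qo 88): {"atj":[[58,4],{"imc":92,"obw":1}],"avk":[{"dzk":54,"ps":3,"q":42,"tuh":73},{"d":4,"hpm":63},{"jxx":60,"zdr":10},{"iwt":57,"jh":81,"ob":94},{"gf":97,"kg":44,"xd":6}],"gs":{"o":{"a":40,"po":92},"s":[70,22,23,30,81],"u":[84,52,72,31,53],"v":{"iag":83,"m":91}},"o":{"i":{"qkf":24,"qo":88,"rmh":44},"ot":{"fc":77,"j":73},"y":{"dln":44,"ks":30}}}
After op 4 (replace /avk/2/zdr 70): {"atj":[[58,4],{"imc":92,"obw":1}],"avk":[{"dzk":54,"ps":3,"q":42,"tuh":73},{"d":4,"hpm":63},{"jxx":60,"zdr":70},{"iwt":57,"jh":81,"ob":94},{"gf":97,"kg":44,"xd":6}],"gs":{"o":{"a":40,"po":92},"s":[70,22,23,30,81],"u":[84,52,72,31,53],"v":{"iag":83,"m":91}},"o":{"i":{"qkf":24,"qo":88,"rmh":44},"ot":{"fc":77,"j":73},"y":{"dln":44,"ks":30}}}
After op 5 (replace /gs/v/iag 31): {"atj":[[58,4],{"imc":92,"obw":1}],"avk":[{"dzk":54,"ps":3,"q":42,"tuh":73},{"d":4,"hpm":63},{"jxx":60,"zdr":70},{"iwt":57,"jh":81,"ob":94},{"gf":97,"kg":44,"xd":6}],"gs":{"o":{"a":40,"po":92},"s":[70,22,23,30,81],"u":[84,52,72,31,53],"v":{"iag":31,"m":91}},"o":{"i":{"qkf":24,"qo":88,"rmh":44},"ot":{"fc":77,"j":73},"y":{"dln":44,"ks":30}}}
After op 6 (add /gs/o/ds 11): {"atj":[[58,4],{"imc":92,"obw":1}],"avk":[{"dzk":54,"ps":3,"q":42,"tuh":73},{"d":4,"hpm":63},{"jxx":60,"zdr":70},{"iwt":57,"jh":81,"ob":94},{"gf":97,"kg":44,"xd":6}],"gs":{"o":{"a":40,"ds":11,"po":92},"s":[70,22,23,30,81],"u":[84,52,72,31,53],"v":{"iag":31,"m":91}},"o":{"i":{"qkf":24,"qo":88,"rmh":44},"ot":{"fc":77,"j":73},"y":{"dln":44,"ks":30}}}
After op 7 (add /avk/3 32): {"atj":[[58,4],{"imc":92,"obw":1}],"avk":[{"dzk":54,"ps":3,"q":42,"tuh":73},{"d":4,"hpm":63},{"jxx":60,"zdr":70},32,{"iwt":57,"jh":81,"ob":94},{"gf":97,"kg":44,"xd":6}],"gs":{"o":{"a":40,"ds":11,"po":92},"s":[70,22,23,30,81],"u":[84,52,72,31,53],"v":{"iag":31,"m":91}},"o":{"i":{"qkf":24,"qo":88,"rmh":44},"ot":{"fc":77,"j":73},"y":{"dln":44,"ks":30}}}
After op 8 (add /o/l 53): {"atj":[[58,4],{"imc":92,"obw":1}],"avk":[{"dzk":54,"ps":3,"q":42,"tuh":73},{"d":4,"hpm":63},{"jxx":60,"zdr":70},32,{"iwt":57,"jh":81,"ob":94},{"gf":97,"kg":44,"xd":6}],"gs":{"o":{"a":40,"ds":11,"po":92},"s":[70,22,23,30,81],"u":[84,52,72,31,53],"v":{"iag":31,"m":91}},"o":{"i":{"qkf":24,"qo":88,"rmh":44},"l":53,"ot":{"fc":77,"j":73},"y":{"dln":44,"ks":30}}}
After op 9 (replace /gs/v/m 96): {"atj":[[58,4],{"imc":92,"obw":1}],"avk":[{"dzk":54,"ps":3,"q":42,"tuh":73},{"d":4,"hpm":63},{"jxx":60,"zdr":70},32,{"iwt":57,"jh":81,"ob":94},{"gf":97,"kg":44,"xd":6}],"gs":{"o":{"a":40,"ds":11,"po":92},"s":[70,22,23,30,81],"u":[84,52,72,31,53],"v":{"iag":31,"m":96}},"o":{"i":{"qkf":24,"qo":88,"rmh":44},"l":53,"ot":{"fc":77,"j":73},"y":{"dln":44,"ks":30}}}
After op 10 (remove /gs/s/1): {"atj":[[58,4],{"imc":92,"obw":1}],"avk":[{"dzk":54,"ps":3,"q":42,"tuh":73},{"d":4,"hpm":63},{"jxx":60,"zdr":70},32,{"iwt":57,"jh":81,"ob":94},{"gf":97,"kg":44,"xd":6}],"gs":{"o":{"a":40,"ds":11,"po":92},"s":[70,23,30,81],"u":[84,52,72,31,53],"v":{"iag":31,"m":96}},"o":{"i":{"qkf":24,"qo":88,"rmh":44},"l":53,"ot":{"fc":77,"j":73},"y":{"dln":44,"ks":30}}}
After op 11 (add /gs/o/aad 79): {"atj":[[58,4],{"imc":92,"obw":1}],"avk":[{"dzk":54,"ps":3,"q":42,"tuh":73},{"d":4,"hpm":63},{"jxx":60,"zdr":70},32,{"iwt":57,"jh":81,"ob":94},{"gf":97,"kg":44,"xd":6}],"gs":{"o":{"a":40,"aad":79,"ds":11,"po":92},"s":[70,23,30,81],"u":[84,52,72,31,53],"v":{"iag":31,"m":96}},"o":{"i":{"qkf":24,"qo":88,"rmh":44},"l":53,"ot":{"fc":77,"j":73},"y":{"dln":44,"ks":30}}}
After op 12 (replace /gs/o/po 9): {"atj":[[58,4],{"imc":92,"obw":1}],"avk":[{"dzk":54,"ps":3,"q":42,"tuh":73},{"d":4,"hpm":63},{"jxx":60,"zdr":70},32,{"iwt":57,"jh":81,"ob":94},{"gf":97,"kg":44,"xd":6}],"gs":{"o":{"a":40,"aad":79,"ds":11,"po":9},"s":[70,23,30,81],"u":[84,52,72,31,53],"v":{"iag":31,"m":96}},"o":{"i":{"qkf":24,"qo":88,"rmh":44},"l":53,"ot":{"fc":77,"j":73},"y":{"dln":44,"ks":30}}}
After op 13 (replace /avk/2 32): {"atj":[[58,4],{"imc":92,"obw":1}],"avk":[{"dzk":54,"ps":3,"q":42,"tuh":73},{"d":4,"hpm":63},32,32,{"iwt":57,"jh":81,"ob":94},{"gf":97,"kg":44,"xd":6}],"gs":{"o":{"a":40,"aad":79,"ds":11,"po":9},"s":[70,23,30,81],"u":[84,52,72,31,53],"v":{"iag":31,"m":96}},"o":{"i":{"qkf":24,"qo":88,"rmh":44},"l":53,"ot":{"fc":77,"j":73},"y":{"dln":44,"ks":30}}}
After op 14 (add /avk/2 46): {"atj":[[58,4],{"imc":92,"obw":1}],"avk":[{"dzk":54,"ps":3,"q":42,"tuh":73},{"d":4,"hpm":63},46,32,32,{"iwt":57,"jh":81,"ob":94},{"gf":97,"kg":44,"xd":6}],"gs":{"o":{"a":40,"aad":79,"ds":11,"po":9},"s":[70,23,30,81],"u":[84,52,72,31,53],"v":{"iag":31,"m":96}},"o":{"i":{"qkf":24,"qo":88,"rmh":44},"l":53,"ot":{"fc":77,"j":73},"y":{"dln":44,"ks":30}}}
After op 15 (replace /avk/0/ps 16): {"atj":[[58,4],{"imc":92,"obw":1}],"avk":[{"dzk":54,"ps":16,"q":42,"tuh":73},{"d":4,"hpm":63},46,32,32,{"iwt":57,"jh":81,"ob":94},{"gf":97,"kg":44,"xd":6}],"gs":{"o":{"a":40,"aad":79,"ds":11,"po":9},"s":[70,23,30,81],"u":[84,52,72,31,53],"v":{"iag":31,"m":96}},"o":{"i":{"qkf":24,"qo":88,"rmh":44},"l":53,"ot":{"fc":77,"j":73},"y":{"dln":44,"ks":30}}}
After op 16 (replace /avk/1 98): {"atj":[[58,4],{"imc":92,"obw":1}],"avk":[{"dzk":54,"ps":16,"q":42,"tuh":73},98,46,32,32,{"iwt":57,"jh":81,"ob":94},{"gf":97,"kg":44,"xd":6}],"gs":{"o":{"a":40,"aad":79,"ds":11,"po":9},"s":[70,23,30,81],"u":[84,52,72,31,53],"v":{"iag":31,"m":96}},"o":{"i":{"qkf":24,"qo":88,"rmh":44},"l":53,"ot":{"fc":77,"j":73},"y":{"dln":44,"ks":30}}}
Value at /o/l: 53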